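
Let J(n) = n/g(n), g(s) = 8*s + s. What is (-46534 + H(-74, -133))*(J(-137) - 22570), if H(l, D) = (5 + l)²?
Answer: 8485307717/9 ≈ 9.4281e+8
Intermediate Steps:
g(s) = 9*s
J(n) = ⅑ (J(n) = n/((9*n)) = n*(1/(9*n)) = ⅑)
(-46534 + H(-74, -133))*(J(-137) - 22570) = (-46534 + (5 - 74)²)*(⅑ - 22570) = (-46534 + (-69)²)*(-203129/9) = (-46534 + 4761)*(-203129/9) = -41773*(-203129/9) = 8485307717/9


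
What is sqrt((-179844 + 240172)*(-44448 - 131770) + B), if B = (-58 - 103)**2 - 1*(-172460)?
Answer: I*sqrt(10630681123) ≈ 1.0311e+5*I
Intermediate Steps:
B = 198381 (B = (-161)**2 + 172460 = 25921 + 172460 = 198381)
sqrt((-179844 + 240172)*(-44448 - 131770) + B) = sqrt((-179844 + 240172)*(-44448 - 131770) + 198381) = sqrt(60328*(-176218) + 198381) = sqrt(-10630879504 + 198381) = sqrt(-10630681123) = I*sqrt(10630681123)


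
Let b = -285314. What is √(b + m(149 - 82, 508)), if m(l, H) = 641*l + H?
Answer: I*√241859 ≈ 491.79*I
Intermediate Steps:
m(l, H) = H + 641*l
√(b + m(149 - 82, 508)) = √(-285314 + (508 + 641*(149 - 82))) = √(-285314 + (508 + 641*67)) = √(-285314 + (508 + 42947)) = √(-285314 + 43455) = √(-241859) = I*√241859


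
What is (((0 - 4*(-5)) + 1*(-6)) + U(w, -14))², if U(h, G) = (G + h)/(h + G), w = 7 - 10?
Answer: 225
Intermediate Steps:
w = -3
U(h, G) = 1 (U(h, G) = (G + h)/(G + h) = 1)
(((0 - 4*(-5)) + 1*(-6)) + U(w, -14))² = (((0 - 4*(-5)) + 1*(-6)) + 1)² = (((0 + 20) - 6) + 1)² = ((20 - 6) + 1)² = (14 + 1)² = 15² = 225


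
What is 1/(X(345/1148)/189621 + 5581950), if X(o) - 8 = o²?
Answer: 249902274384/1394942000508431057 ≈ 1.7915e-7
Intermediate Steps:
X(o) = 8 + o²
1/(X(345/1148)/189621 + 5581950) = 1/((8 + (345/1148)²)/189621 + 5581950) = 1/((8 + (345*(1/1148))²)*(1/189621) + 5581950) = 1/((8 + (345/1148)²)*(1/189621) + 5581950) = 1/((8 + 119025/1317904)*(1/189621) + 5581950) = 1/((10662257/1317904)*(1/189621) + 5581950) = 1/(10662257/249902274384 + 5581950) = 1/(1394942000508431057/249902274384) = 249902274384/1394942000508431057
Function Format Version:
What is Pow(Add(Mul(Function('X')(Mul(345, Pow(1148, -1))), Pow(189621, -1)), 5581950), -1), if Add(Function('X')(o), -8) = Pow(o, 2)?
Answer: Rational(249902274384, 1394942000508431057) ≈ 1.7915e-7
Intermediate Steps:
Function('X')(o) = Add(8, Pow(o, 2))
Pow(Add(Mul(Function('X')(Mul(345, Pow(1148, -1))), Pow(189621, -1)), 5581950), -1) = Pow(Add(Mul(Add(8, Pow(Mul(345, Pow(1148, -1)), 2)), Pow(189621, -1)), 5581950), -1) = Pow(Add(Mul(Add(8, Pow(Mul(345, Rational(1, 1148)), 2)), Rational(1, 189621)), 5581950), -1) = Pow(Add(Mul(Add(8, Pow(Rational(345, 1148), 2)), Rational(1, 189621)), 5581950), -1) = Pow(Add(Mul(Add(8, Rational(119025, 1317904)), Rational(1, 189621)), 5581950), -1) = Pow(Add(Mul(Rational(10662257, 1317904), Rational(1, 189621)), 5581950), -1) = Pow(Add(Rational(10662257, 249902274384), 5581950), -1) = Pow(Rational(1394942000508431057, 249902274384), -1) = Rational(249902274384, 1394942000508431057)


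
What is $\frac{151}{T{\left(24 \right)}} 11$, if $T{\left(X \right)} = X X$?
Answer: $\frac{1661}{576} \approx 2.8837$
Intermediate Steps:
$T{\left(X \right)} = X^{2}$
$\frac{151}{T{\left(24 \right)}} 11 = \frac{151}{24^{2}} \cdot 11 = \frac{151}{576} \cdot 11 = \frac{1661}{576}$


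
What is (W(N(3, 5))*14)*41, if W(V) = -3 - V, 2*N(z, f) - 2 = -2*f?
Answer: 574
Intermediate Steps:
N(z, f) = 1 - f (N(z, f) = 1 + (-2*f)/2 = 1 - f)
(W(N(3, 5))*14)*41 = ((-3 - (1 - 1*5))*14)*41 = ((-3 - (1 - 5))*14)*41 = ((-3 - 1*(-4))*14)*41 = ((-3 + 4)*14)*41 = (1*14)*41 = 14*41 = 574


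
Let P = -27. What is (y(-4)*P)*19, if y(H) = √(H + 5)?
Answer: -513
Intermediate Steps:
y(H) = √(5 + H)
(y(-4)*P)*19 = (√(5 - 4)*(-27))*19 = (√1*(-27))*19 = (1*(-27))*19 = -27*19 = -513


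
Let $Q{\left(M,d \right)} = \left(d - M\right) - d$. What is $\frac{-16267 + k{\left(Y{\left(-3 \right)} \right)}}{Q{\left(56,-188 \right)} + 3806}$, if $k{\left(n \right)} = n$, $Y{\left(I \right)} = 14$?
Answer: $- \frac{16253}{3750} \approx -4.3341$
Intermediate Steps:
$Q{\left(M,d \right)} = - M$
$\frac{-16267 + k{\left(Y{\left(-3 \right)} \right)}}{Q{\left(56,-188 \right)} + 3806} = \frac{-16267 + 14}{\left(-1\right) 56 + 3806} = - \frac{16253}{-56 + 3806} = - \frac{16253}{3750}$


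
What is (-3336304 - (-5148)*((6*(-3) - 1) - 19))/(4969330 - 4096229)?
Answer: -3531928/873101 ≈ -4.0453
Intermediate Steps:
(-3336304 - (-5148)*((6*(-3) - 1) - 19))/(4969330 - 4096229) = (-3336304 - (-5148)*((-18 - 1) - 19))/873101 = (-3336304 - (-5148)*(-19 - 19))*(1/873101) = (-3336304 - (-5148)*(-38))*(1/873101) = (-3336304 - 52*3762)*(1/873101) = (-3336304 - 195624)*(1/873101) = -3531928*1/873101 = -3531928/873101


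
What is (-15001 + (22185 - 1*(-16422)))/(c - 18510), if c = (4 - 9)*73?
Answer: -23606/18875 ≈ -1.2506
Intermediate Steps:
c = -365 (c = -5*73 = -365)
(-15001 + (22185 - 1*(-16422)))/(c - 18510) = (-15001 + (22185 - 1*(-16422)))/(-365 - 18510) = (-15001 + (22185 + 16422))/(-18875) = (-15001 + 38607)*(-1/18875) = 23606*(-1/18875) = -23606/18875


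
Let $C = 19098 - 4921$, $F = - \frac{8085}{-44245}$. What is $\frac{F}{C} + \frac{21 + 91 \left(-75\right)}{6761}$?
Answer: $- \frac{853566332955}{848182817753} \approx -1.0063$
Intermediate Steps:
$F = \frac{1617}{8849}$ ($F = \left(-8085\right) \left(- \frac{1}{44245}\right) = \frac{1617}{8849} \approx 0.18273$)
$C = 14177$ ($C = 19098 - 4921 = 14177$)
$\frac{F}{C} + \frac{21 + 91 \left(-75\right)}{6761} = \frac{1617}{8849 \cdot 14177} + \frac{21 + 91 \left(-75\right)}{6761} = \frac{1617}{8849} \cdot \frac{1}{14177} + \left(21 - 6825\right) \frac{1}{6761} = \frac{1617}{125452273} - \frac{6804}{6761} = - \frac{853566332955}{848182817753}$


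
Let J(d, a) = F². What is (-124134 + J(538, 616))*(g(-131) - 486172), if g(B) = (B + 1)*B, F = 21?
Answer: 58029581406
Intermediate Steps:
J(d, a) = 441 (J(d, a) = 21² = 441)
g(B) = B*(1 + B) (g(B) = (1 + B)*B = B*(1 + B))
(-124134 + J(538, 616))*(g(-131) - 486172) = (-124134 + 441)*(-131*(1 - 131) - 486172) = -123693*(-131*(-130) - 486172) = -123693*(17030 - 486172) = -123693*(-469142) = 58029581406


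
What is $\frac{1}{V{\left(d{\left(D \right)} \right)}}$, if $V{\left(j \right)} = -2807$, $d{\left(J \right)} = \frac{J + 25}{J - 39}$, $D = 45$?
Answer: $- \frac{1}{2807} \approx -0.00035625$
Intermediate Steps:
$d{\left(J \right)} = \frac{25 + J}{-39 + J}$
$\frac{1}{V{\left(d{\left(D \right)} \right)}} = \frac{1}{-2807} = - \frac{1}{2807}$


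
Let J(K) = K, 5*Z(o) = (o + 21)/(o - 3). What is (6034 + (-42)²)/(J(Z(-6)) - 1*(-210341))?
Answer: 1671/45073 ≈ 0.037073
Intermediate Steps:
Z(o) = (21 + o)/(5*(-3 + o)) (Z(o) = ((o + 21)/(o - 3))/5 = ((21 + o)/(-3 + o))/5 = (21 + o)/(5*(-3 + o)))
(6034 + (-42)²)/(J(Z(-6)) - 1*(-210341)) = (6034 + (-42)²)/((21 - 6)/(5*(-3 - 6)) - 1*(-210341)) = (6034 + 1764)/((⅕)*15/(-9) + 210341) = 7798/((⅕)*(-⅑)*15 + 210341) = 7798/(-⅓ + 210341) = 7798/(631022/3) = 7798*(3/631022) = 1671/45073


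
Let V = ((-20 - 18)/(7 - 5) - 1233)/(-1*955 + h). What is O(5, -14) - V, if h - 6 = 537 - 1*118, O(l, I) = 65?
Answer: 16599/265 ≈ 62.638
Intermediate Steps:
h = 425 (h = 6 + (537 - 1*118) = 6 + (537 - 118) = 6 + 419 = 425)
V = 626/265 (V = ((-20 - 18)/(7 - 5) - 1233)/(-1*955 + 425) = (-38/2 - 1233)/(-955 + 425) = ((1/2)*(-38) - 1233)/(-530) = (-19 - 1233)*(-1/530) = -1252*(-1/530) = 626/265 ≈ 2.3623)
O(5, -14) - V = 65 - 1*626/265 = 65 - 626/265 = 16599/265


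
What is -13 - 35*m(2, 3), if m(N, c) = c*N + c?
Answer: -328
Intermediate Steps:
m(N, c) = c + N*c (m(N, c) = N*c + c = c + N*c)
-13 - 35*m(2, 3) = -13 - 105*(1 + 2) = -13 - 105*3 = -13 - 35*9 = -13 - 315 = -328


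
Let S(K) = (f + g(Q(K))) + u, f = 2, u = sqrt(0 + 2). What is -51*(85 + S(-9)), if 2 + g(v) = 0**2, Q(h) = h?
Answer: -4335 - 51*sqrt(2) ≈ -4407.1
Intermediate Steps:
u = sqrt(2) ≈ 1.4142
g(v) = -2 (g(v) = -2 + 0**2 = -2 + 0 = -2)
S(K) = sqrt(2) (S(K) = (2 - 2) + sqrt(2) = 0 + sqrt(2) = sqrt(2))
-51*(85 + S(-9)) = -51*(85 + sqrt(2)) = -4335 - 51*sqrt(2)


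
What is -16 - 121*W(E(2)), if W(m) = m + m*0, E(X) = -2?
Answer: 226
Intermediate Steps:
W(m) = m (W(m) = m + 0 = m)
-16 - 121*W(E(2)) = -16 - 121*(-2) = -16 + 242 = 226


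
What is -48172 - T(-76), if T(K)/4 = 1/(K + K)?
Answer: -1830535/38 ≈ -48172.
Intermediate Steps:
T(K) = 2/K (T(K) = 4/(K + K) = 4/((2*K)) = 4*(1/(2*K)) = 2/K)
-48172 - T(-76) = -48172 - 2/(-76) = -48172 - 2*(-1)/76 = -48172 - 1*(-1/38) = -48172 + 1/38 = -1830535/38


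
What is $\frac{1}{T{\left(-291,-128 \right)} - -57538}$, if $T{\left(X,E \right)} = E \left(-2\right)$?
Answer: $\frac{1}{57794} \approx 1.7303 \cdot 10^{-5}$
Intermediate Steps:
$T{\left(X,E \right)} = - 2 E$
$\frac{1}{T{\left(-291,-128 \right)} - -57538} = \frac{1}{\left(-2\right) \left(-128\right) - -57538} = \frac{1}{256 + 57538} = \frac{1}{57794}$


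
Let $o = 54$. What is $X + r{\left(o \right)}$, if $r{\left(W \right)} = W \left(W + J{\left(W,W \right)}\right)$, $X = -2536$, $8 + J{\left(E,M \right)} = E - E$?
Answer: $-52$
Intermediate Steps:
$J{\left(E,M \right)} = -8$ ($J{\left(E,M \right)} = -8 + \left(E - E\right) = -8 + 0 = -8$)
$r{\left(W \right)} = W \left(-8 + W\right)$ ($r{\left(W \right)} = W \left(W - 8\right) = W \left(-8 + W\right)$)
$X + r{\left(o \right)} = -2536 + 54 \left(-8 + 54\right) = -2536 + 54 \cdot 46 = -2536 + 2484 = -52$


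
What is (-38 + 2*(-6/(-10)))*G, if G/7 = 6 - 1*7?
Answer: 1288/5 ≈ 257.60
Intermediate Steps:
G = -7 (G = 7*(6 - 1*7) = 7*(6 - 7) = 7*(-1) = -7)
(-38 + 2*(-6/(-10)))*G = (-38 + 2*(-6/(-10)))*(-7) = (-38 + 2*(-6*(-⅒)))*(-7) = (-38 + 2*(⅗))*(-7) = (-38 + 6/5)*(-7) = -184/5*(-7) = 1288/5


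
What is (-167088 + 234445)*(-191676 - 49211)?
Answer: -16225425659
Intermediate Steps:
(-167088 + 234445)*(-191676 - 49211) = 67357*(-240887) = -16225425659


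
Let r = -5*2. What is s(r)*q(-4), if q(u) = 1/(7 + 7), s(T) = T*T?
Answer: 50/7 ≈ 7.1429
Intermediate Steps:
r = -10
s(T) = T²
q(u) = 1/14
s(r)*q(-4) = (-10)²*(1/14) = 100*(1/14) = 50/7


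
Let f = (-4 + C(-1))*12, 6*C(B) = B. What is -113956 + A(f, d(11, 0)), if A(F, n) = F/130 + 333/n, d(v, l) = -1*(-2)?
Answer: -2958537/26 ≈ -1.1379e+5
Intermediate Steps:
C(B) = B/6
f = -50 (f = (-4 + (⅙)*(-1))*12 = (-4 - ⅙)*12 = -25/6*12 = -50)
d(v, l) = 2
A(F, n) = 333/n + F/130 (A(F, n) = F*(1/130) + 333/n = F/130 + 333/n = 333/n + F/130)
-113956 + A(f, d(11, 0)) = -113956 + (333/2 + (1/130)*(-50)) = -113956 + (333*(½) - 5/13) = -113956 + (333/2 - 5/13) = -113956 + 4319/26 = -2958537/26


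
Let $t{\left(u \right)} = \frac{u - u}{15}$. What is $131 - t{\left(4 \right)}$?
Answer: $131$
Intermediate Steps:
$t{\left(u \right)} = 0$ ($t{\left(u \right)} = 0 \cdot \frac{1}{15} = 0$)
$131 - t{\left(4 \right)} = 131 - 0 = 131 + 0 = 131$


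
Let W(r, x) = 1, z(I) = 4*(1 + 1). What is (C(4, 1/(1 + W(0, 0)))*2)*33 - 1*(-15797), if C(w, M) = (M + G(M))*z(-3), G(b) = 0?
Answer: 16061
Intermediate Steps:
z(I) = 8 (z(I) = 4*2 = 8)
C(w, M) = 8*M (C(w, M) = (M + 0)*8 = M*8 = 8*M)
(C(4, 1/(1 + W(0, 0)))*2)*33 - 1*(-15797) = ((8/(1 + 1))*2)*33 - 1*(-15797) = ((8/2)*2)*33 + 15797 = ((8*(1/2))*2)*33 + 15797 = (4*2)*33 + 15797 = 8*33 + 15797 = 264 + 15797 = 16061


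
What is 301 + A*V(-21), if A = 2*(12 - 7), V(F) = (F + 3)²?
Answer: 3541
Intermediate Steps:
V(F) = (3 + F)²
A = 10 (A = 2*5 = 10)
301 + A*V(-21) = 301 + 10*(3 - 21)² = 301 + 10*(-18)² = 301 + 10*324 = 301 + 3240 = 3541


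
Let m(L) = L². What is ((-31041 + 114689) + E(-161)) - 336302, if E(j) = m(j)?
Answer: -226733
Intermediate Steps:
E(j) = j²
((-31041 + 114689) + E(-161)) - 336302 = ((-31041 + 114689) + (-161)²) - 336302 = (83648 + 25921) - 336302 = 109569 - 336302 = -226733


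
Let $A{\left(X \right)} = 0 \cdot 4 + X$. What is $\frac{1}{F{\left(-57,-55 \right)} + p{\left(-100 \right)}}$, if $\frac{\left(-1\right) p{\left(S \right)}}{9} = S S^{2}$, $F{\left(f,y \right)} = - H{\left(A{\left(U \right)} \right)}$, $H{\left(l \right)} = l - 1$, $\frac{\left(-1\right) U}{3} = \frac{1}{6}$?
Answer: $\frac{2}{18000003} \approx 1.1111 \cdot 10^{-7}$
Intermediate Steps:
$U = - \frac{1}{2}$ ($U = - \frac{3}{6} = \left(-3\right) \frac{1}{6} = - \frac{1}{2} \approx -0.5$)
$A{\left(X \right)} = X$ ($A{\left(X \right)} = 0 + X = X$)
$H{\left(l \right)} = -1 + l$
$F{\left(f,y \right)} = \frac{3}{2}$ ($F{\left(f,y \right)} = - (-1 - \frac{1}{2}) = \left(-1\right) \left(- \frac{3}{2}\right) = \frac{3}{2}$)
$p{\left(S \right)} = - 9 S^{3}$ ($p{\left(S \right)} = - 9 S S^{2} = - 9 S^{3}$)
$\frac{1}{F{\left(-57,-55 \right)} + p{\left(-100 \right)}} = \frac{1}{\frac{3}{2} - 9 \left(-100\right)^{3}} = \frac{1}{\frac{3}{2} - -9000000} = \frac{1}{\frac{3}{2} + 9000000} = \frac{1}{\frac{18000003}{2}} = \frac{2}{18000003}$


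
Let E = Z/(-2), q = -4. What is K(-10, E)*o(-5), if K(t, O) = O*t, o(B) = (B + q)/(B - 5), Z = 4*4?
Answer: 72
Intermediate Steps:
Z = 16
o(B) = (-4 + B)/(-5 + B) (o(B) = (B - 4)/(B - 5) = (-4 + B)/(-5 + B))
E = -8 (E = 16/(-2) = 16*(-1/2) = -8)
K(-10, E)*o(-5) = (-8*(-10))*((-4 - 5)/(-5 - 5)) = 80*(-9/(-10)) = 80*(-1/10*(-9)) = 80*(9/10) = 72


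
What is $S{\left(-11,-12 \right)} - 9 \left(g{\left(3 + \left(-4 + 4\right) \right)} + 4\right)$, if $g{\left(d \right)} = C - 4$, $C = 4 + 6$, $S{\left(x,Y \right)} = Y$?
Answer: $-102$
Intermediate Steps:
$C = 10$
$g{\left(d \right)} = 6$ ($g{\left(d \right)} = 10 - 4 = 6$)
$S{\left(-11,-12 \right)} - 9 \left(g{\left(3 + \left(-4 + 4\right) \right)} + 4\right) = -12 - 9 \left(6 + 4\right) = -12 - 9 \cdot 10 = -12 - 90 = -102$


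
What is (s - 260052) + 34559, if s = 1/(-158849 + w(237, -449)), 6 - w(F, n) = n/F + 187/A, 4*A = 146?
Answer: -619699547829073/2748198604 ≈ -2.2549e+5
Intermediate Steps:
A = 73/2 (A = (¼)*146 = 73/2 ≈ 36.500)
w(F, n) = 64/73 - n/F (w(F, n) = 6 - (n/F + 187/(73/2)) = 6 - (n/F + 187*(2/73)) = 6 - (n/F + 374/73) = 6 - (374/73 + n/F) = 6 + (-374/73 - n/F) = 64/73 - n/F)
s = -17301/2748198604 (s = 1/(-158849 + (64/73 - 1*(-449)/237)) = 1/(-158849 + (64/73 - 1*(-449)*1/237)) = 1/(-158849 + (64/73 + 449/237)) = 1/(-158849 + 47945/17301) = 1/(-2748198604/17301) = -17301/2748198604 ≈ -6.2954e-6)
(s - 260052) + 34559 = (-17301/2748198604 - 260052) + 34559 = -714674543384709/2748198604 + 34559 = -619699547829073/2748198604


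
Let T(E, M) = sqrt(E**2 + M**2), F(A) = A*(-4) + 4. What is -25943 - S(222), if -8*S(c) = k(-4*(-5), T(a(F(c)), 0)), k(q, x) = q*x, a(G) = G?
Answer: -23733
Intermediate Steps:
F(A) = 4 - 4*A (F(A) = -4*A + 4 = 4 - 4*A)
S(c) = -5*sqrt((4 - 4*c)**2)/2 (S(c) = -(-4*(-5))*sqrt((4 - 4*c)**2 + 0**2)/8 = -5*sqrt((4 - 4*c)**2 + 0)/2 = -5*sqrt((4 - 4*c)**2)/2)
-25943 - S(222) = -25943 - (-10)*sqrt((-1 + 222)**2) = -25943 - (-10)*sqrt(221**2) = -25943 - (-10)*sqrt(48841) = -25943 - (-10)*221 = -25943 - 1*(-2210) = -25943 + 2210 = -23733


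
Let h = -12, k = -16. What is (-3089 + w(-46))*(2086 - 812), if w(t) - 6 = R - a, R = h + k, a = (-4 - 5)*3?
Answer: -3929016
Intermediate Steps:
a = -27 (a = -9*3 = -27)
R = -28 (R = -12 - 16 = -28)
w(t) = 5 (w(t) = 6 + (-28 - 1*(-27)) = 6 + (-28 + 27) = 6 - 1 = 5)
(-3089 + w(-46))*(2086 - 812) = (-3089 + 5)*(2086 - 812) = -3084*1274 = -3929016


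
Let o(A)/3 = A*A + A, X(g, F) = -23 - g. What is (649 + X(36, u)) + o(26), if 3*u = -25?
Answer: 2696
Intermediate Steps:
u = -25/3 (u = (⅓)*(-25) = -25/3 ≈ -8.3333)
o(A) = 3*A + 3*A² (o(A) = 3*(A*A + A) = 3*(A² + A) = 3*(A + A²) = 3*A + 3*A²)
(649 + X(36, u)) + o(26) = (649 + (-23 - 1*36)) + 3*26*(1 + 26) = (649 + (-23 - 36)) + 3*26*27 = (649 - 59) + 2106 = 590 + 2106 = 2696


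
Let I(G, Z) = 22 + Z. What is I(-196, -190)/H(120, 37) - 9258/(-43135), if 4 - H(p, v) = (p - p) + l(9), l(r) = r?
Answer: 1458594/43135 ≈ 33.815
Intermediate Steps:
H(p, v) = -5 (H(p, v) = 4 - ((p - p) + 9) = 4 - (0 + 9) = 4 - 1*9 = 4 - 9 = -5)
I(-196, -190)/H(120, 37) - 9258/(-43135) = (22 - 190)/(-5) - 9258/(-43135) = -168*(-1/5) - 9258*(-1/43135) = 168/5 + 9258/43135 = 1458594/43135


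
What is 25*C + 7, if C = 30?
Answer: 757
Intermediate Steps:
25*C + 7 = 25*30 + 7 = 750 + 7 = 757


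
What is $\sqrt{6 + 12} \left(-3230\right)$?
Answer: $- 9690 \sqrt{2} \approx -13704.0$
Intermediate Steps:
$\sqrt{6 + 12} \left(-3230\right) = \sqrt{18} \left(-3230\right) = 3 \sqrt{2} \left(-3230\right) = - 9690 \sqrt{2}$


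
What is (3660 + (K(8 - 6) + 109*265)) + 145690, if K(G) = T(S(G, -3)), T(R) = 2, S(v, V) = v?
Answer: 178237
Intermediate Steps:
K(G) = 2
(3660 + (K(8 - 6) + 109*265)) + 145690 = (3660 + (2 + 109*265)) + 145690 = (3660 + (2 + 28885)) + 145690 = (3660 + 28887) + 145690 = 32547 + 145690 = 178237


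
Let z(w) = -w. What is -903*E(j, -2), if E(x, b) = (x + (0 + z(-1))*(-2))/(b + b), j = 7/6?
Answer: -1505/8 ≈ -188.13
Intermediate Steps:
j = 7/6 (j = 7*(⅙) = 7/6 ≈ 1.1667)
E(x, b) = (-2 + x)/(2*b) (E(x, b) = (x + (0 - 1*(-1))*(-2))/(b + b) = (x + (0 + 1)*(-2))/((2*b)) = (x + 1*(-2))*(1/(2*b)) = (x - 2)*(1/(2*b)) = (-2 + x)*(1/(2*b)) = (-2 + x)/(2*b))
-903*E(j, -2) = -903*(-2 + 7/6)/(2*(-2)) = -903*(-1)*(-5)/(2*2*6) = -903*5/24 = -1505/8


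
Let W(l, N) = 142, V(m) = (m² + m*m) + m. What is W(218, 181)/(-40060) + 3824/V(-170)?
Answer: 7250299/115432890 ≈ 0.062810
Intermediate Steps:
V(m) = m + 2*m² (V(m) = (m² + m²) + m = 2*m² + m = m + 2*m²)
W(218, 181)/(-40060) + 3824/V(-170) = 142/(-40060) + 3824/((-170*(1 + 2*(-170)))) = 142*(-1/40060) + 3824/((-170*(1 - 340))) = -71/20030 + 3824/((-170*(-339))) = -71/20030 + 3824/57630 = -71/20030 + 3824*(1/57630) = -71/20030 + 1912/28815 = 7250299/115432890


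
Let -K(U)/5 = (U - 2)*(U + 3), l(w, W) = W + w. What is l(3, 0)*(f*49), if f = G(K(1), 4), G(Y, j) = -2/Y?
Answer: -147/10 ≈ -14.700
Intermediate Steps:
K(U) = -5*(-2 + U)*(3 + U) (K(U) = -5*(U - 2)*(U + 3) = -5*(-2 + U)*(3 + U))
f = -⅒ (f = -2/(30 - 5*1 - 5*1²) = -2/(30 - 5 - 5*1) = -2/(30 - 5 - 5) = -2/20 = -2*1/20 = -⅒ ≈ -0.10000)
l(3, 0)*(f*49) = (0 + 3)*(-⅒*49) = 3*(-49/10) = -147/10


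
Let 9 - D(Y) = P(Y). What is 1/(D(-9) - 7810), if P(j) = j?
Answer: -1/7792 ≈ -0.00012834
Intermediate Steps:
D(Y) = 9 - Y
1/(D(-9) - 7810) = 1/((9 - 1*(-9)) - 7810) = 1/((9 + 9) - 7810) = 1/(18 - 7810) = 1/(-7792) = -1/7792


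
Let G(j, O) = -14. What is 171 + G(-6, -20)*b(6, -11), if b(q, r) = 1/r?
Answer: 1895/11 ≈ 172.27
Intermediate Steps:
171 + G(-6, -20)*b(6, -11) = 171 - 14/(-11) = 171 - 14*(-1/11) = 171 + 14/11 = 1895/11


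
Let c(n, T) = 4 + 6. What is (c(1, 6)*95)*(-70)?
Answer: -66500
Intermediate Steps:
c(n, T) = 10
(c(1, 6)*95)*(-70) = (10*95)*(-70) = 950*(-70) = -66500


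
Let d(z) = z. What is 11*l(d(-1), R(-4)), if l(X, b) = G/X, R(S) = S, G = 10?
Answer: -110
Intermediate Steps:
l(X, b) = 10/X
11*l(d(-1), R(-4)) = 11*(10/(-1)) = 11*(10*(-1)) = 11*(-10) = -110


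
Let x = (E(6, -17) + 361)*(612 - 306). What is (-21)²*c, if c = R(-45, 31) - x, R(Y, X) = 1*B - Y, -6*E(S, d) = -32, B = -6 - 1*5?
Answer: -49420224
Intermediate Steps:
B = -11 (B = -6 - 5 = -11)
E(S, d) = 16/3 (E(S, d) = -⅙*(-32) = 16/3)
x = 112098 (x = (16/3 + 361)*(612 - 306) = (1099/3)*306 = 112098)
R(Y, X) = -11 - Y (R(Y, X) = 1*(-11) - Y = -11 - Y)
c = -112064 (c = (-11 - 1*(-45)) - 1*112098 = (-11 + 45) - 112098 = 34 - 112098 = -112064)
(-21)²*c = (-21)²*(-112064) = 441*(-112064) = -49420224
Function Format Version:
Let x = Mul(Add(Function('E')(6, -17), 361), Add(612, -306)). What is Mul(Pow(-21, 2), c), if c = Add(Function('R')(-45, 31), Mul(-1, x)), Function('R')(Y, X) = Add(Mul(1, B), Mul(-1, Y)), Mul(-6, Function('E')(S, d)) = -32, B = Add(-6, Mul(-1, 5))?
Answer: -49420224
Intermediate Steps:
B = -11 (B = Add(-6, -5) = -11)
Function('E')(S, d) = Rational(16, 3) (Function('E')(S, d) = Mul(Rational(-1, 6), -32) = Rational(16, 3))
x = 112098 (x = Mul(Add(Rational(16, 3), 361), Add(612, -306)) = Mul(Rational(1099, 3), 306) = 112098)
Function('R')(Y, X) = Add(-11, Mul(-1, Y)) (Function('R')(Y, X) = Add(Mul(1, -11), Mul(-1, Y)) = Add(-11, Mul(-1, Y)))
c = -112064 (c = Add(Add(-11, Mul(-1, -45)), Mul(-1, 112098)) = Add(Add(-11, 45), -112098) = Add(34, -112098) = -112064)
Mul(Pow(-21, 2), c) = Mul(Pow(-21, 2), -112064) = Mul(441, -112064) = -49420224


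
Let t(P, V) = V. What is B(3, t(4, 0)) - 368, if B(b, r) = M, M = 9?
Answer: -359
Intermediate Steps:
B(b, r) = 9
B(3, t(4, 0)) - 368 = 9 - 368 = -359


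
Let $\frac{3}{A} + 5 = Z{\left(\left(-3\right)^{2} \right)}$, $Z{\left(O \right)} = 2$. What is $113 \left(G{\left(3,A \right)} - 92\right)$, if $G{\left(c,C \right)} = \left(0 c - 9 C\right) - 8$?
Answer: $-10283$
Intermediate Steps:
$A = -1$ ($A = \frac{3}{-5 + 2} = \frac{3}{-3} = 3 \left(- \frac{1}{3}\right) = -1$)
$G{\left(c,C \right)} = -8 - 9 C$ ($G{\left(c,C \right)} = \left(0 - 9 C\right) - 8 = - 9 C - 8 = -8 - 9 C$)
$113 \left(G{\left(3,A \right)} - 92\right) = 113 \left(\left(-8 - -9\right) - 92\right) = 113 \left(\left(-8 + 9\right) - 92\right) = 113 \left(1 - 92\right) = 113 \left(-91\right) = -10283$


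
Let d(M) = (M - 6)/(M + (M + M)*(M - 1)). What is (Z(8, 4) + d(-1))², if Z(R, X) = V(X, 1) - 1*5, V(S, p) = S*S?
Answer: 676/9 ≈ 75.111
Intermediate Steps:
V(S, p) = S²
Z(R, X) = -5 + X² (Z(R, X) = X² - 1*5 = X² - 5 = -5 + X²)
d(M) = (-6 + M)/(M + 2*M*(-1 + M)) (d(M) = (-6 + M)/(M + (2*M)*(-1 + M)) = (-6 + M)/(M + 2*M*(-1 + M)))
(Z(8, 4) + d(-1))² = ((-5 + 4²) + (-6 - 1)/((-1)*(-1 + 2*(-1))))² = ((-5 + 16) - 1*(-7)/(-1 - 2))² = (11 - 1*(-7)/(-3))² = (11 - 1*(-⅓)*(-7))² = (11 - 7/3)² = (26/3)² = 676/9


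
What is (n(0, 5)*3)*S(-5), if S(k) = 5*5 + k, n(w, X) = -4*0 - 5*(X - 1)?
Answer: -1200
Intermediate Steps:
n(w, X) = 5 - 5*X (n(w, X) = 0 - 5*(-1 + X) = 0 + (5 - 5*X) = 5 - 5*X)
S(k) = 25 + k
(n(0, 5)*3)*S(-5) = ((5 - 5*5)*3)*(25 - 5) = ((5 - 25)*3)*20 = -20*3*20 = -60*20 = -1200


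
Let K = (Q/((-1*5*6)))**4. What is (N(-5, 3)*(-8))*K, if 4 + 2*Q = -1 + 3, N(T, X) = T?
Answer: 1/20250 ≈ 4.9383e-5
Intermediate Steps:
Q = -1 (Q = -2 + (-1 + 3)/2 = -2 + (1/2)*2 = -2 + 1 = -1)
K = 1/810000 (K = (-1/(-1*5*6))**4 = (-1/((-5*6)))**4 = (-1/(-30))**4 = (-1*(-1/30))**4 = (1/30)**4 = 1/810000 ≈ 1.2346e-6)
(N(-5, 3)*(-8))*K = -5*(-8)*(1/810000) = 40*(1/810000) = 1/20250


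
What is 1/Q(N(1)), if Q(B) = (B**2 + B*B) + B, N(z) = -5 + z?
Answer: 1/28 ≈ 0.035714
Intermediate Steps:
Q(B) = B + 2*B**2 (Q(B) = (B**2 + B**2) + B = 2*B**2 + B = B + 2*B**2)
1/Q(N(1)) = 1/((-5 + 1)*(1 + 2*(-5 + 1))) = 1/(-4*(1 + 2*(-4))) = 1/(-4*(1 - 8)) = 1/(-4*(-7)) = 1/28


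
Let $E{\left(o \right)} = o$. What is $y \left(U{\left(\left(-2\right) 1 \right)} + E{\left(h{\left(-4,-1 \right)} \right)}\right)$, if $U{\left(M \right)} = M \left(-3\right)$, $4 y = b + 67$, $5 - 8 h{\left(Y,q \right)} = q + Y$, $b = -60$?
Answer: $\frac{203}{16} \approx 12.688$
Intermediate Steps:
$h{\left(Y,q \right)} = \frac{5}{8} - \frac{Y}{8} - \frac{q}{8}$ ($h{\left(Y,q \right)} = \frac{5}{8} - \frac{q + Y}{8} = \frac{5}{8} - \frac{Y + q}{8} = \frac{5}{8} - \left(\frac{Y}{8} + \frac{q}{8}\right) = \frac{5}{8} - \frac{Y}{8} - \frac{q}{8}$)
$y = \frac{7}{4}$ ($y = \frac{-60 + 67}{4} = \frac{1}{4} \cdot 7 = \frac{7}{4} \approx 1.75$)
$U{\left(M \right)} = - 3 M$
$y \left(U{\left(\left(-2\right) 1 \right)} + E{\left(h{\left(-4,-1 \right)} \right)}\right) = \frac{7 \left(- 3 \left(\left(-2\right) 1\right) - - \frac{5}{4}\right)}{4} = \frac{7 \left(\left(-3\right) \left(-2\right) + \left(\frac{5}{8} + \frac{1}{2} + \frac{1}{8}\right)\right)}{4} = \frac{7 \left(6 + \frac{5}{4}\right)}{4} = \frac{7}{4} \cdot \frac{29}{4} = \frac{203}{16}$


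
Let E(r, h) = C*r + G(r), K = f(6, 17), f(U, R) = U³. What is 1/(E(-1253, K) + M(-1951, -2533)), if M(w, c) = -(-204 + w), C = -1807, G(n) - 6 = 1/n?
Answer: 1253/2839713995 ≈ 4.4124e-7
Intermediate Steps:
G(n) = 6 + 1/n
K = 216 (K = 6³ = 216)
E(r, h) = 6 + 1/r - 1807*r (E(r, h) = -1807*r + (6 + 1/r) = 6 + 1/r - 1807*r)
M(w, c) = 204 - w
1/(E(-1253, K) + M(-1951, -2533)) = 1/((6 + 1/(-1253) - 1807*(-1253)) + (204 - 1*(-1951))) = 1/((6 - 1/1253 + 2264171) + (204 + 1951)) = 1/(2837013780/1253 + 2155) = 1/(2839713995/1253) = 1253/2839713995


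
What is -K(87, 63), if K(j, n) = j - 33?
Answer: -54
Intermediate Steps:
K(j, n) = -33 + j
-K(87, 63) = -(-33 + 87) = -1*54 = -54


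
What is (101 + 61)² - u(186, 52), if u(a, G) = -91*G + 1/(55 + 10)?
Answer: 2013439/65 ≈ 30976.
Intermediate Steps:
u(a, G) = 1/65 - 91*G (u(a, G) = -91*G + 1/65 = 1/65 - 91*G)
(101 + 61)² - u(186, 52) = (101 + 61)² - (1/65 - 91*52) = 162² - (1/65 - 4732) = 26244 - 1*(-307579/65) = 26244 + 307579/65 = 2013439/65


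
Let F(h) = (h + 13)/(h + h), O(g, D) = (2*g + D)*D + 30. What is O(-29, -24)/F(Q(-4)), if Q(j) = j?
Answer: -1776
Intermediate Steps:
O(g, D) = 30 + D*(D + 2*g) (O(g, D) = (D + 2*g)*D + 30 = D*(D + 2*g) + 30 = 30 + D*(D + 2*g))
F(h) = (13 + h)/(2*h) (F(h) = (13 + h)/((2*h)) = (13 + h)*(1/(2*h)) = (13 + h)/(2*h))
O(-29, -24)/F(Q(-4)) = (30 + (-24)² + 2*(-24)*(-29))/(((½)*(13 - 4)/(-4))) = (30 + 576 + 1392)/(((½)*(-¼)*9)) = 1998/(-9/8) = 1998*(-8/9) = -1776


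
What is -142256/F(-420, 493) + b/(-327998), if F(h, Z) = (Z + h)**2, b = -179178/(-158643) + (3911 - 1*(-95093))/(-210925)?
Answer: -260219322941491540477/9747980172487374675 ≈ -26.695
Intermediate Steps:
b = 7362276026/11153924925 (b = -179178*(-1/158643) + (3911 + 95093)*(-1/210925) = 59726/52881 + 99004*(-1/210925) = 59726/52881 - 99004/210925 = 7362276026/11153924925 ≈ 0.66006)
-142256/F(-420, 493) + b/(-327998) = -142256/(493 - 420)**2 + (7362276026/11153924925)/(-327998) = -142256/(73**2) + (7362276026/11153924925)*(-1/327998) = -142256/5329 - 3681138013/1829232533775075 = -260219322941491540477/9747980172487374675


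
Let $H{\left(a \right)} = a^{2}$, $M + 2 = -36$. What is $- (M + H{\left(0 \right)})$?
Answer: $38$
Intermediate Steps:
$M = -38$ ($M = -2 - 36 = -38$)
$- (M + H{\left(0 \right)}) = - (-38 + 0^{2}) = - (-38 + 0) = \left(-1\right) \left(-38\right) = 38$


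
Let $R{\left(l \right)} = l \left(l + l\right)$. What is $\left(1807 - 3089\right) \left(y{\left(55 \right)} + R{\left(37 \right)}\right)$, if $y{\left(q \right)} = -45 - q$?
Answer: $-3381916$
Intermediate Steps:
$R{\left(l \right)} = 2 l^{2}$ ($R{\left(l \right)} = l 2 l = 2 l^{2}$)
$\left(1807 - 3089\right) \left(y{\left(55 \right)} + R{\left(37 \right)}\right) = \left(1807 - 3089\right) \left(\left(-45 - 55\right) + 2 \cdot 37^{2}\right) = - 1282 \left(\left(-45 - 55\right) + 2 \cdot 1369\right) = - 1282 \left(-100 + 2738\right) = \left(-1282\right) 2638 = -3381916$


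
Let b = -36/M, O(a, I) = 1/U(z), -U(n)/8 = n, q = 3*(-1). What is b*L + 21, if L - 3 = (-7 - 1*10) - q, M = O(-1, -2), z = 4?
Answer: -12651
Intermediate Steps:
q = -3
U(n) = -8*n
O(a, I) = -1/32 (O(a, I) = 1/(-8*4) = 1/(-32) = -1/32)
M = -1/32 ≈ -0.031250
b = 1152 (b = -36/(-1/32) = -36*(-32) = 1152)
L = -11 (L = 3 + ((-7 - 1*10) - 1*(-3)) = 3 + ((-7 - 10) + 3) = 3 + (-17 + 3) = 3 - 14 = -11)
b*L + 21 = 1152*(-11) + 21 = -12672 + 21 = -12651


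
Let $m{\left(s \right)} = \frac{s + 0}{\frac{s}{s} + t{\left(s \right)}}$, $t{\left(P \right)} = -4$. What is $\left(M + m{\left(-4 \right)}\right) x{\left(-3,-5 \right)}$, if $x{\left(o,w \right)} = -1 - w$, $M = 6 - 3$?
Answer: $\frac{52}{3} \approx 17.333$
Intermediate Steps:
$M = 3$ ($M = 6 - 3 = 3$)
$m{\left(s \right)} = - \frac{s}{3}$ ($m{\left(s \right)} = \frac{s + 0}{\frac{s}{s} - 4} = \frac{s}{1 - 4} = \frac{s}{-3} = s \left(- \frac{1}{3}\right) = - \frac{s}{3}$)
$\left(M + m{\left(-4 \right)}\right) x{\left(-3,-5 \right)} = \left(3 - - \frac{4}{3}\right) \left(-1 - -5\right) = \left(3 + \frac{4}{3}\right) \left(-1 + 5\right) = \frac{13}{3} \cdot 4 = \frac{52}{3}$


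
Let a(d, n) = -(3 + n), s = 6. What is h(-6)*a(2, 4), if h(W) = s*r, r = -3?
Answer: 126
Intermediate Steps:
h(W) = -18 (h(W) = 6*(-3) = -18)
a(d, n) = -3 - n
h(-6)*a(2, 4) = -18*(-3 - 1*4) = -18*(-3 - 4) = -18*(-7) = 126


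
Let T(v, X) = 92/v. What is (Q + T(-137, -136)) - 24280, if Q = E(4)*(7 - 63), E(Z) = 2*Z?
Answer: -3387828/137 ≈ -24729.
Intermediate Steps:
Q = -448 (Q = (2*4)*(7 - 63) = 8*(-56) = -448)
(Q + T(-137, -136)) - 24280 = (-448 + 92/(-137)) - 24280 = (-448 + 92*(-1/137)) - 24280 = (-448 - 92/137) - 24280 = -61468/137 - 24280 = -3387828/137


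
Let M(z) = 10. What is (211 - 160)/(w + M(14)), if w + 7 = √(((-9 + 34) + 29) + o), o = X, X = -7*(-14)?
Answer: -153/143 + 102*√38/143 ≈ 3.3271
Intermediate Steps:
X = 98
o = 98
w = -7 + 2*√38 (w = -7 + √(((-9 + 34) + 29) + 98) = -7 + √((25 + 29) + 98) = -7 + √(54 + 98) = -7 + √152 = -7 + 2*√38 ≈ 5.3288)
(211 - 160)/(w + M(14)) = (211 - 160)/((-7 + 2*√38) + 10) = 51/(3 + 2*√38)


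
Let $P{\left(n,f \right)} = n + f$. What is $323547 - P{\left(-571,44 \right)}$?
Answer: $324074$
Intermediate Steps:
$P{\left(n,f \right)} = f + n$
$323547 - P{\left(-571,44 \right)} = 323547 - \left(44 - 571\right) = 323547 - -527 = 323547 + 527 = 324074$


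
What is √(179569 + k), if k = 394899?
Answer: 2*√143617 ≈ 757.94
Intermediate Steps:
√(179569 + k) = √(179569 + 394899) = √574468 = 2*√143617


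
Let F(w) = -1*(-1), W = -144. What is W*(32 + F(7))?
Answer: -4752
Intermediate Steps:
F(w) = 1
W*(32 + F(7)) = -144*(32 + 1) = -144*33 = -4752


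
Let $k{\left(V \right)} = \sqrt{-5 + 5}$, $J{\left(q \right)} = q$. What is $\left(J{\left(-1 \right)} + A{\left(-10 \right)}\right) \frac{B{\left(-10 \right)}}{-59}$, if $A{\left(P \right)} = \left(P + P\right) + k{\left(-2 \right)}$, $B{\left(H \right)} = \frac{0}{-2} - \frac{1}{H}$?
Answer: $\frac{21}{590} \approx 0.035593$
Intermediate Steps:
$k{\left(V \right)} = 0$ ($k{\left(V \right)} = \sqrt{0} = 0$)
$B{\left(H \right)} = - \frac{1}{H}$ ($B{\left(H \right)} = 0 \left(- \frac{1}{2}\right) - \frac{1}{H} = 0 - \frac{1}{H} = - \frac{1}{H}$)
$A{\left(P \right)} = 2 P$ ($A{\left(P \right)} = \left(P + P\right) + 0 = 2 P + 0 = 2 P$)
$\left(J{\left(-1 \right)} + A{\left(-10 \right)}\right) \frac{B{\left(-10 \right)}}{-59} = \left(-1 + 2 \left(-10\right)\right) \frac{\left(-1\right) \frac{1}{-10}}{-59} = \left(-1 - 20\right) \left(-1\right) \left(- \frac{1}{10}\right) \left(- \frac{1}{59}\right) = - 21 \cdot \frac{1}{10} \left(- \frac{1}{59}\right) = \left(-21\right) \left(- \frac{1}{590}\right) = \frac{21}{590}$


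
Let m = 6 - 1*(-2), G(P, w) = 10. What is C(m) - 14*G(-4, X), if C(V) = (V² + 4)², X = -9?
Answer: 4484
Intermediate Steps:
m = 8 (m = 6 + 2 = 8)
C(V) = (4 + V²)²
C(m) - 14*G(-4, X) = (4 + 8²)² - 14*10 = (4 + 64)² - 140 = 68² - 140 = 4624 - 140 = 4484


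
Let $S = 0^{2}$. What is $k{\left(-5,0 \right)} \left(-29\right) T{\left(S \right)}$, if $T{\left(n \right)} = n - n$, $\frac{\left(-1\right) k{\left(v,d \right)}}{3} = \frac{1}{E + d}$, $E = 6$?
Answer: $0$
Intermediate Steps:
$k{\left(v,d \right)} = - \frac{3}{6 + d}$
$S = 0$
$T{\left(n \right)} = 0$
$k{\left(-5,0 \right)} \left(-29\right) T{\left(S \right)} = - \frac{3}{6 + 0} \left(-29\right) 0 = - \frac{3}{6} \left(-29\right) 0 = \left(-3\right) \frac{1}{6} \left(-29\right) 0 = \left(- \frac{1}{2}\right) \left(-29\right) 0 = \frac{29}{2} \cdot 0 = 0$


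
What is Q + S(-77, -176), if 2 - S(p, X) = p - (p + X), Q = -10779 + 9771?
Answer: -1182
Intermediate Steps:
Q = -1008
S(p, X) = 2 + X (S(p, X) = 2 - (p - (p + X)) = 2 - (p - (X + p)) = 2 - (p + (-X - p)) = 2 - (-1)*X = 2 + X)
Q + S(-77, -176) = -1008 + (2 - 176) = -1008 - 174 = -1182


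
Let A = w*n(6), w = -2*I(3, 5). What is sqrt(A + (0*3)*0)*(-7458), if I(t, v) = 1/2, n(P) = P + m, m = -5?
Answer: -7458*I ≈ -7458.0*I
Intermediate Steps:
n(P) = -5 + P (n(P) = P - 5 = -5 + P)
I(t, v) = 1/2
w = -1 (w = -2*1/2 = -1)
A = -1 (A = -(-5 + 6) = -1*1 = -1)
sqrt(A + (0*3)*0)*(-7458) = sqrt(-1 + (0*3)*0)*(-7458) = sqrt(-1 + 0*0)*(-7458) = sqrt(-1 + 0)*(-7458) = sqrt(-1)*(-7458) = I*(-7458) = -7458*I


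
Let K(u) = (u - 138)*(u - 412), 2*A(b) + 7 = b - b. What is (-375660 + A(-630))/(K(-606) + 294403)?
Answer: -751327/2103590 ≈ -0.35716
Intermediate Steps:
A(b) = -7/2 (A(b) = -7/2 + (b - b)/2 = -7/2 + (½)*0 = -7/2 + 0 = -7/2)
K(u) = (-412 + u)*(-138 + u) (K(u) = (-138 + u)*(-412 + u) = (-412 + u)*(-138 + u))
(-375660 + A(-630))/(K(-606) + 294403) = (-375660 - 7/2)/((56856 + (-606)² - 550*(-606)) + 294403) = -751327/(2*((56856 + 367236 + 333300) + 294403)) = -751327/(2*(757392 + 294403)) = -751327/2/1051795 = -751327/2*1/1051795 = -751327/2103590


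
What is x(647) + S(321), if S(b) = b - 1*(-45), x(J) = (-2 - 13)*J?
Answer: -9339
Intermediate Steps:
x(J) = -15*J
S(b) = 45 + b (S(b) = b + 45 = 45 + b)
x(647) + S(321) = -15*647 + (45 + 321) = -9705 + 366 = -9339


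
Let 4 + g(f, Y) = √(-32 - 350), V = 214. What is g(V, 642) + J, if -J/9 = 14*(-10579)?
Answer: 1332950 + I*√382 ≈ 1.333e+6 + 19.545*I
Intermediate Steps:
g(f, Y) = -4 + I*√382 (g(f, Y) = -4 + √(-32 - 350) = -4 + √(-382) = -4 + I*√382)
J = 1332954 (J = -126*(-10579) = -9*(-148106) = 1332954)
g(V, 642) + J = (-4 + I*√382) + 1332954 = 1332950 + I*√382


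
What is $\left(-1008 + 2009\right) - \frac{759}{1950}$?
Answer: $\frac{650397}{650} \approx 1000.6$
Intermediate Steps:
$\left(-1008 + 2009\right) - \frac{759}{1950} = 1001 - \frac{253}{650} = \frac{650397}{650}$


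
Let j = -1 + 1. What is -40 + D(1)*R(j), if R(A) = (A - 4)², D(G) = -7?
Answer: -152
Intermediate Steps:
j = 0
R(A) = (-4 + A)²
-40 + D(1)*R(j) = -40 - 7*(-4 + 0)² = -40 - 7*(-4)² = -40 - 7*16 = -40 - 112 = -152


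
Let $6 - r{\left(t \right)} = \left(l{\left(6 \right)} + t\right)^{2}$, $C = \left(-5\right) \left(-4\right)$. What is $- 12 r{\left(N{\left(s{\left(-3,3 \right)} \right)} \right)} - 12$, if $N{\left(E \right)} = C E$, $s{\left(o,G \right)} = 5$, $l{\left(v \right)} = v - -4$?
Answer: $145116$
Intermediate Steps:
$l{\left(v \right)} = 4 + v$ ($l{\left(v \right)} = v + 4 = 4 + v$)
$C = 20$
$N{\left(E \right)} = 20 E$
$r{\left(t \right)} = 6 - \left(10 + t\right)^{2}$ ($r{\left(t \right)} = 6 - \left(\left(4 + 6\right) + t\right)^{2} = 6 - \left(10 + t\right)^{2}$)
$- 12 r{\left(N{\left(s{\left(-3,3 \right)} \right)} \right)} - 12 = - 12 \left(6 - \left(10 + 20 \cdot 5\right)^{2}\right) - 12 = - 12 \left(6 - \left(10 + 100\right)^{2}\right) - 12 = - 12 \left(6 - 110^{2}\right) - 12 = - 12 \left(6 - 12100\right) - 12 = \left(-12\right) \left(-12094\right) - 12 = 145128 - 12 = 145116$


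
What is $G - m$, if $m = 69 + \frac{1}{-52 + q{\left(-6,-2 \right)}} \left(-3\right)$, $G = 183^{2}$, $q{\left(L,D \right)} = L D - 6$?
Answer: $\frac{1537317}{46} \approx 33420.0$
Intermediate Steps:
$q{\left(L,D \right)} = -6 + D L$ ($q{\left(L,D \right)} = D L - 6 = -6 + D L$)
$G = 33489$
$m = \frac{3177}{46}$ ($m = 69 + \frac{1}{-52 - -6} \left(-3\right) = 69 + \frac{1}{-52 + \left(-6 + 12\right)} \left(-3\right) = 69 + \frac{1}{-52 + 6} \left(-3\right) = 69 + \frac{1}{-46} \left(-3\right) = 69 - - \frac{3}{46} = 69 + \frac{3}{46} = \frac{3177}{46} \approx 69.065$)
$G - m = 33489 - \frac{3177}{46} = \frac{1537317}{46}$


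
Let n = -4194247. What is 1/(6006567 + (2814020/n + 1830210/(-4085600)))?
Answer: 1713601554320/10292860629995928053 ≈ 1.6648e-7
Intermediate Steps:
1/(6006567 + (2814020/n + 1830210/(-4085600))) = 1/(6006567 + (2814020/(-4194247) + 1830210/(-4085600))) = 1/(6006567 + (2814020*(-1/4194247) + 1830210*(-1/4085600))) = 1/(6006567 + (-2814020/4194247 - 183021/408560)) = 1/(6006567 - 1917331291387/1713601554320) = 1/(10292860629995928053/1713601554320) = 1713601554320/10292860629995928053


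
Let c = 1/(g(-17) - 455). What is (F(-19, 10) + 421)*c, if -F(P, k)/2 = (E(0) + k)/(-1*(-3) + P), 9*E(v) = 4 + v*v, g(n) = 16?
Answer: -15203/15804 ≈ -0.96197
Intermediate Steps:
E(v) = 4/9 + v²/9 (E(v) = (4 + v*v)/9 = (4 + v²)/9 = 4/9 + v²/9)
c = -1/439 (c = 1/(16 - 455) = 1/(-439) = -1/439 ≈ -0.0022779)
F(P, k) = -2*(4/9 + k)/(3 + P) (F(P, k) = -2*((4/9 + (⅑)*0²) + k)/(-1*(-3) + P) = -2*((4/9 + (⅑)*0) + k)/(3 + P) = -2*((4/9 + 0) + k)/(3 + P) = -2*(4/9 + k)/(3 + P))
(F(-19, 10) + 421)*c = (2*(-4 - 9*10)/(9*(3 - 19)) + 421)*(-1/439) = ((2/9)*(-4 - 90)/(-16) + 421)*(-1/439) = ((2/9)*(-1/16)*(-94) + 421)*(-1/439) = (47/36 + 421)*(-1/439) = (15203/36)*(-1/439) = -15203/15804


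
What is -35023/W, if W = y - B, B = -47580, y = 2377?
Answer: -35023/49957 ≈ -0.70106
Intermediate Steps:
W = 49957 (W = 2377 - 1*(-47580) = 2377 + 47580 = 49957)
-35023/W = -35023/49957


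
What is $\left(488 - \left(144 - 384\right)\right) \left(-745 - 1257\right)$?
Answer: $-1457456$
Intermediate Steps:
$\left(488 - \left(144 - 384\right)\right) \left(-745 - 1257\right) = \left(488 - -240\right) \left(-2002\right) = \left(488 + 240\right) \left(-2002\right) = 728 \left(-2002\right) = -1457456$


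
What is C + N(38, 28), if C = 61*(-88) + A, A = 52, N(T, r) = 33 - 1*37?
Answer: -5320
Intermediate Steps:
N(T, r) = -4 (N(T, r) = 33 - 37 = -4)
C = -5316 (C = 61*(-88) + 52 = -5368 + 52 = -5316)
C + N(38, 28) = -5316 - 4 = -5320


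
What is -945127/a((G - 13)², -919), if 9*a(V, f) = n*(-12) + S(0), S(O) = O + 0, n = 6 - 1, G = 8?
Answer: 2835381/20 ≈ 1.4177e+5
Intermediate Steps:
n = 5
S(O) = O
a(V, f) = -20/3 (a(V, f) = (5*(-12) + 0)/9 = (-60 + 0)/9 = (⅑)*(-60) = -20/3)
-945127/a((G - 13)², -919) = -945127/(-20/3) = -945127*(-3/20) = 2835381/20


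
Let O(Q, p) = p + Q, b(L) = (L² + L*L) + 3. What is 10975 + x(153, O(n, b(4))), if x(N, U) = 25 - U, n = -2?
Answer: 10967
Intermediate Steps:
b(L) = 3 + 2*L² (b(L) = (L² + L²) + 3 = 2*L² + 3 = 3 + 2*L²)
O(Q, p) = Q + p
10975 + x(153, O(n, b(4))) = 10975 + (25 - (-2 + (3 + 2*4²))) = 10975 + (25 - (-2 + (3 + 2*16))) = 10975 + (25 - (-2 + (3 + 32))) = 10975 + (25 - (-2 + 35)) = 10975 + (25 - 1*33) = 10975 + (25 - 33) = 10975 - 8 = 10967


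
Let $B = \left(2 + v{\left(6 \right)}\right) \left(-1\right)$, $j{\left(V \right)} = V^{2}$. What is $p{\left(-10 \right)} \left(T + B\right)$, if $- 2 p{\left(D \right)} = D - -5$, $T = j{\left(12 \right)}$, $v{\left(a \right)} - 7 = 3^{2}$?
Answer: $315$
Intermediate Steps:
$v{\left(a \right)} = 16$ ($v{\left(a \right)} = 7 + 3^{2} = 7 + 9 = 16$)
$B = -18$ ($B = \left(2 + 16\right) \left(-1\right) = 18 \left(-1\right) = -18$)
$T = 144$ ($T = 12^{2} = 144$)
$p{\left(D \right)} = - \frac{5}{2} - \frac{D}{2}$ ($p{\left(D \right)} = - \frac{D - -5}{2} = - \frac{D + 5}{2} = - \frac{5 + D}{2} = - \frac{5}{2} - \frac{D}{2}$)
$p{\left(-10 \right)} \left(T + B\right) = \left(- \frac{5}{2} - -5\right) \left(144 - 18\right) = \left(- \frac{5}{2} + 5\right) 126 = \frac{5}{2} \cdot 126 = 315$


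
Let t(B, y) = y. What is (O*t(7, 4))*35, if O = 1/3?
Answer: 140/3 ≈ 46.667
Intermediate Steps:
O = ⅓ ≈ 0.33333
(O*t(7, 4))*35 = ((⅓)*4)*35 = (4/3)*35 = 140/3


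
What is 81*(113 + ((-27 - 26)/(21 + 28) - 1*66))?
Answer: 182250/49 ≈ 3719.4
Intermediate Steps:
81*(113 + ((-27 - 26)/(21 + 28) - 1*66)) = 81*(113 + (-53/49 - 66)) = 81*(113 - 3287/49) = 81*(2250/49) = 182250/49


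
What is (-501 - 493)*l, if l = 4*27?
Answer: -107352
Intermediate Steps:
l = 108
(-501 - 493)*l = (-501 - 493)*108 = -994*108 = -107352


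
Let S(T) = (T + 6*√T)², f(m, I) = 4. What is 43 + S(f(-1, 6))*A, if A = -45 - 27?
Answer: -18389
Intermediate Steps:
A = -72
43 + S(f(-1, 6))*A = 43 + (4 + 6*√4)²*(-72) = 43 + (4 + 6*2)²*(-72) = 43 + (4 + 12)²*(-72) = 43 + 16²*(-72) = 43 + 256*(-72) = 43 - 18432 = -18389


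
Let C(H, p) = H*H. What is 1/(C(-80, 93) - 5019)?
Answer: 1/1381 ≈ 0.00072411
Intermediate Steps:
C(H, p) = H**2
1/(C(-80, 93) - 5019) = 1/((-80)**2 - 5019) = 1/(6400 - 5019) = 1/1381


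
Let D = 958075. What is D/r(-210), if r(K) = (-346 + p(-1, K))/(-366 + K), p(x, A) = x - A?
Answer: 551851200/137 ≈ 4.0281e+6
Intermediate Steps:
r(K) = (-347 - K)/(-366 + K) (r(K) = (-346 + (-1 - K))/(-366 + K) = (-347 - K)/(-366 + K))
D/r(-210) = 958075/(((-347 - 1*(-210))/(-366 - 210))) = 958075/(((-347 + 210)/(-576))) = 958075/((-1/576*(-137))) = 958075/(137/576) = 958075*(576/137) = 551851200/137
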